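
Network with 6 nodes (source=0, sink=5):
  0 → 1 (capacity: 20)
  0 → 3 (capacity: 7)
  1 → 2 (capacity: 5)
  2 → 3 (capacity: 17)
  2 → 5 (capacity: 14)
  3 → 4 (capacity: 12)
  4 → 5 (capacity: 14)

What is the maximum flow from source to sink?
Maximum flow = 12

Max flow: 12

Flow assignment:
  0 → 1: 5/20
  0 → 3: 7/7
  1 → 2: 5/5
  2 → 5: 5/14
  3 → 4: 7/12
  4 → 5: 7/14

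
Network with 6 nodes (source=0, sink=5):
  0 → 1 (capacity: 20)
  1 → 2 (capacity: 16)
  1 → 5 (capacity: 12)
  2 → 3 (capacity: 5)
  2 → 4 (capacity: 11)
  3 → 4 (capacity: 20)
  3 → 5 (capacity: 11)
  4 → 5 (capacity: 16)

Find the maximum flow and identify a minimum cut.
Max flow = 20, Min cut edges: (0,1)

Maximum flow: 20
Minimum cut: (0,1)
Partition: S = [0], T = [1, 2, 3, 4, 5]

Max-flow min-cut theorem verified: both equal 20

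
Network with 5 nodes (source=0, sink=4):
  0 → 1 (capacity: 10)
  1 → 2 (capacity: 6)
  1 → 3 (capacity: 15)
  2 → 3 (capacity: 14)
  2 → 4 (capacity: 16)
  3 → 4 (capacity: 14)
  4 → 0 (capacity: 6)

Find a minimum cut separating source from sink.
Min cut value = 10, edges: (0,1)

Min cut value: 10
Partition: S = [0], T = [1, 2, 3, 4]
Cut edges: (0,1)

By max-flow min-cut theorem, max flow = min cut = 10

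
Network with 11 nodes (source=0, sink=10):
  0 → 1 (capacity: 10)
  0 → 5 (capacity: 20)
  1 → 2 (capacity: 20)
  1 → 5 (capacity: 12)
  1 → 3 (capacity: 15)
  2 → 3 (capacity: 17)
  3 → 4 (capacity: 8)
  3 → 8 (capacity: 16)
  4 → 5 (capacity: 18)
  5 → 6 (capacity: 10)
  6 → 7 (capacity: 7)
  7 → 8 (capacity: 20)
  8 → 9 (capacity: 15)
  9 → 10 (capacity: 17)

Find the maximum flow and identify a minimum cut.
Max flow = 15, Min cut edges: (8,9)

Maximum flow: 15
Minimum cut: (8,9)
Partition: S = [0, 1, 2, 3, 4, 5, 6, 7, 8], T = [9, 10]

Max-flow min-cut theorem verified: both equal 15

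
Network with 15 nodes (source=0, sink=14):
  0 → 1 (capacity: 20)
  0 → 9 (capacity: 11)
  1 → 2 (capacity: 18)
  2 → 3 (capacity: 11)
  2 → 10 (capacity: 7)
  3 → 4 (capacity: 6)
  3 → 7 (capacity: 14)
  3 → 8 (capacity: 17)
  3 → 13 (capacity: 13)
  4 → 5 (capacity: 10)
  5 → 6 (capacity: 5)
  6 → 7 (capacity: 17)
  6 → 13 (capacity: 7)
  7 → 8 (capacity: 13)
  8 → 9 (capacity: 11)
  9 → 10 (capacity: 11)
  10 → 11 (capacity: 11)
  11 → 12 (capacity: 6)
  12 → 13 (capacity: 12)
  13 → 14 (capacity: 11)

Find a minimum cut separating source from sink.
Min cut value = 11, edges: (13,14)

Min cut value: 11
Partition: S = [0, 1, 2, 3, 4, 5, 6, 7, 8, 9, 10, 11, 12, 13], T = [14]
Cut edges: (13,14)

By max-flow min-cut theorem, max flow = min cut = 11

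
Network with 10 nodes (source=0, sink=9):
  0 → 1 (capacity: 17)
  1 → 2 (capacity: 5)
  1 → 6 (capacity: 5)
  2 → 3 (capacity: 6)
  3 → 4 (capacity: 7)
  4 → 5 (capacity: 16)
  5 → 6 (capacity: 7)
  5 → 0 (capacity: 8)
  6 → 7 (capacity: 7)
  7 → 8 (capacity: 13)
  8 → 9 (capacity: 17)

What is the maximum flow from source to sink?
Maximum flow = 7

Max flow: 7

Flow assignment:
  0 → 1: 10/17
  1 → 2: 5/5
  1 → 6: 5/5
  2 → 3: 5/6
  3 → 4: 5/7
  4 → 5: 5/16
  5 → 6: 2/7
  5 → 0: 3/8
  6 → 7: 7/7
  7 → 8: 7/13
  8 → 9: 7/17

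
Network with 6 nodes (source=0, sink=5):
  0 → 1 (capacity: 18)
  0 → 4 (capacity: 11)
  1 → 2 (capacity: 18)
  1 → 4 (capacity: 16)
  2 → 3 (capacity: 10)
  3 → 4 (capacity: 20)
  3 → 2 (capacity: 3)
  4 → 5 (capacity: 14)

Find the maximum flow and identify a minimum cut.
Max flow = 14, Min cut edges: (4,5)

Maximum flow: 14
Minimum cut: (4,5)
Partition: S = [0, 1, 2, 3, 4], T = [5]

Max-flow min-cut theorem verified: both equal 14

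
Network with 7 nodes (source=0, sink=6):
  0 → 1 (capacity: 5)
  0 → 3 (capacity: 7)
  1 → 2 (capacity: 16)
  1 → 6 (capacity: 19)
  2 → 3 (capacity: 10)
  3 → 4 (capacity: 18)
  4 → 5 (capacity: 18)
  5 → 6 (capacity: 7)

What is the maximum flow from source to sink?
Maximum flow = 12

Max flow: 12

Flow assignment:
  0 → 1: 5/5
  0 → 3: 7/7
  1 → 6: 5/19
  3 → 4: 7/18
  4 → 5: 7/18
  5 → 6: 7/7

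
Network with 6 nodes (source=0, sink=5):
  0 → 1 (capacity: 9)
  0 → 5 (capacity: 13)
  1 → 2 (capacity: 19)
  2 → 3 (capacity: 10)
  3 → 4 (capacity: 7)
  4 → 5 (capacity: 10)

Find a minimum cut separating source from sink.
Min cut value = 20, edges: (0,5), (3,4)

Min cut value: 20
Partition: S = [0, 1, 2, 3], T = [4, 5]
Cut edges: (0,5), (3,4)

By max-flow min-cut theorem, max flow = min cut = 20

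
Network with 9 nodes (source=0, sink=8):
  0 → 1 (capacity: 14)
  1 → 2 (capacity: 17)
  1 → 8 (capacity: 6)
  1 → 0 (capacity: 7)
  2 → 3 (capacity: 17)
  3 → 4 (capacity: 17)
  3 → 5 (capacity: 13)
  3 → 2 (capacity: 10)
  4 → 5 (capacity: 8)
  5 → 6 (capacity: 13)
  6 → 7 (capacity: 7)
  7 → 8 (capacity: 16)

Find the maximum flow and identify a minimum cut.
Max flow = 13, Min cut edges: (1,8), (6,7)

Maximum flow: 13
Minimum cut: (1,8), (6,7)
Partition: S = [0, 1, 2, 3, 4, 5, 6], T = [7, 8]

Max-flow min-cut theorem verified: both equal 13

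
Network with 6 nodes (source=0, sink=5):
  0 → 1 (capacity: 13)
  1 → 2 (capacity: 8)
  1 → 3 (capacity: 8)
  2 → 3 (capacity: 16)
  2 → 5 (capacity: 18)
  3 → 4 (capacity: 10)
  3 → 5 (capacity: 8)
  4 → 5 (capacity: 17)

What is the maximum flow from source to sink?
Maximum flow = 13

Max flow: 13

Flow assignment:
  0 → 1: 13/13
  1 → 2: 8/8
  1 → 3: 5/8
  2 → 5: 8/18
  3 → 5: 5/8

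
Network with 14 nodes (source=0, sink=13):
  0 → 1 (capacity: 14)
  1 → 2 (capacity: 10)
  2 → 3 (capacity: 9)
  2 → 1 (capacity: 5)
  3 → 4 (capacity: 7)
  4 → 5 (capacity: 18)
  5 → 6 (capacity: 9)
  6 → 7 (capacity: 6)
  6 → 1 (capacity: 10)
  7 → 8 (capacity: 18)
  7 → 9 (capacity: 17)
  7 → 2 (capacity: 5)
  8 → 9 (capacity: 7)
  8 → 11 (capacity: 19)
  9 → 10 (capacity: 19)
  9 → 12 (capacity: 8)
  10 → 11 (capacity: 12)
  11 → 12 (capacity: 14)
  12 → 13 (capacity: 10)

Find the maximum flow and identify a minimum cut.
Max flow = 6, Min cut edges: (6,7)

Maximum flow: 6
Minimum cut: (6,7)
Partition: S = [0, 1, 2, 3, 4, 5, 6], T = [7, 8, 9, 10, 11, 12, 13]

Max-flow min-cut theorem verified: both equal 6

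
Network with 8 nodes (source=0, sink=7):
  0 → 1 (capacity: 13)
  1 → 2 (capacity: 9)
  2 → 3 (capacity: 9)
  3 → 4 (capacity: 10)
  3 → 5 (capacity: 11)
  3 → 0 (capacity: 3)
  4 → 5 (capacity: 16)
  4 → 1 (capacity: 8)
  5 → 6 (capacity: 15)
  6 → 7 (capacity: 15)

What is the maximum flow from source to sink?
Maximum flow = 9

Max flow: 9

Flow assignment:
  0 → 1: 9/13
  1 → 2: 9/9
  2 → 3: 9/9
  3 → 5: 9/11
  5 → 6: 9/15
  6 → 7: 9/15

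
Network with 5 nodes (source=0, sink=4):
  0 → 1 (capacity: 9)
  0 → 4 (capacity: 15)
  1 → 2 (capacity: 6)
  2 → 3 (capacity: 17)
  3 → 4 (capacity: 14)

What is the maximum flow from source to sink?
Maximum flow = 21

Max flow: 21

Flow assignment:
  0 → 1: 6/9
  0 → 4: 15/15
  1 → 2: 6/6
  2 → 3: 6/17
  3 → 4: 6/14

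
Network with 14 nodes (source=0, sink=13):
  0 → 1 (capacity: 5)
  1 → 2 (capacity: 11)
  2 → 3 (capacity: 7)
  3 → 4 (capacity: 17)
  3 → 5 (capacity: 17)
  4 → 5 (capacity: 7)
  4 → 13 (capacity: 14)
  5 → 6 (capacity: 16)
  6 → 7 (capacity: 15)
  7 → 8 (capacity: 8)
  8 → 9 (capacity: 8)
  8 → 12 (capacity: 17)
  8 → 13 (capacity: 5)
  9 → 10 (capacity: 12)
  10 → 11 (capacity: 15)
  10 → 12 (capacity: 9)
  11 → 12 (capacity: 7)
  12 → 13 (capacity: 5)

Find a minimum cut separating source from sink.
Min cut value = 5, edges: (0,1)

Min cut value: 5
Partition: S = [0], T = [1, 2, 3, 4, 5, 6, 7, 8, 9, 10, 11, 12, 13]
Cut edges: (0,1)

By max-flow min-cut theorem, max flow = min cut = 5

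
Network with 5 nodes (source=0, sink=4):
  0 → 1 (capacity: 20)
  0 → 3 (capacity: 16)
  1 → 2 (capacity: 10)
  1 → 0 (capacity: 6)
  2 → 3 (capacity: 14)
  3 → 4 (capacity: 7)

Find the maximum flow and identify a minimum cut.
Max flow = 7, Min cut edges: (3,4)

Maximum flow: 7
Minimum cut: (3,4)
Partition: S = [0, 1, 2, 3], T = [4]

Max-flow min-cut theorem verified: both equal 7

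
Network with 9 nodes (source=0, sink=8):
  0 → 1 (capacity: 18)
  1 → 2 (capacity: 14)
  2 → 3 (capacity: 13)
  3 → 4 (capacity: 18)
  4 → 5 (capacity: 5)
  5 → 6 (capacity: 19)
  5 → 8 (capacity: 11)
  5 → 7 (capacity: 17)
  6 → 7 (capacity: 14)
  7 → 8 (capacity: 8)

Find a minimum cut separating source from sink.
Min cut value = 5, edges: (4,5)

Min cut value: 5
Partition: S = [0, 1, 2, 3, 4], T = [5, 6, 7, 8]
Cut edges: (4,5)

By max-flow min-cut theorem, max flow = min cut = 5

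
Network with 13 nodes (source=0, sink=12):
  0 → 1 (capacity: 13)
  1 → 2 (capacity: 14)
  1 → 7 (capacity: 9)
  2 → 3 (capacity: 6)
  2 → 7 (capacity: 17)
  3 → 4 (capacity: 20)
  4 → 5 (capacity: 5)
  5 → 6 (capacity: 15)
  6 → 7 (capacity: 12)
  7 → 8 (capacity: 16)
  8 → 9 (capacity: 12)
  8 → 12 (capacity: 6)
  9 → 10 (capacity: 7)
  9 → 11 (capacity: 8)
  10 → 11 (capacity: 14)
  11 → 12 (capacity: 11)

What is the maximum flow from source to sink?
Maximum flow = 13

Max flow: 13

Flow assignment:
  0 → 1: 13/13
  1 → 2: 4/14
  1 → 7: 9/9
  2 → 7: 4/17
  7 → 8: 13/16
  8 → 9: 7/12
  8 → 12: 6/6
  9 → 11: 7/8
  11 → 12: 7/11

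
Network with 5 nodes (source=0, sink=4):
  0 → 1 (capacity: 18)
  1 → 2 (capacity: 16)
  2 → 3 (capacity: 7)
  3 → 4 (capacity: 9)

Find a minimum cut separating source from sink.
Min cut value = 7, edges: (2,3)

Min cut value: 7
Partition: S = [0, 1, 2], T = [3, 4]
Cut edges: (2,3)

By max-flow min-cut theorem, max flow = min cut = 7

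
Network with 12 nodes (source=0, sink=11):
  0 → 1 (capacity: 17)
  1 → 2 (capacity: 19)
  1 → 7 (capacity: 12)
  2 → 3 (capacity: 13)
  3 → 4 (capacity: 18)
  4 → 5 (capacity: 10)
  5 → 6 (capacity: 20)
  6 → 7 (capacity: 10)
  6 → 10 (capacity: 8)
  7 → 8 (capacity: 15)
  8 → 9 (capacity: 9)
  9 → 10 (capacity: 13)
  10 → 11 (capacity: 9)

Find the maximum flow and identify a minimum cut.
Max flow = 9, Min cut edges: (10,11)

Maximum flow: 9
Minimum cut: (10,11)
Partition: S = [0, 1, 2, 3, 4, 5, 6, 7, 8, 9, 10], T = [11]

Max-flow min-cut theorem verified: both equal 9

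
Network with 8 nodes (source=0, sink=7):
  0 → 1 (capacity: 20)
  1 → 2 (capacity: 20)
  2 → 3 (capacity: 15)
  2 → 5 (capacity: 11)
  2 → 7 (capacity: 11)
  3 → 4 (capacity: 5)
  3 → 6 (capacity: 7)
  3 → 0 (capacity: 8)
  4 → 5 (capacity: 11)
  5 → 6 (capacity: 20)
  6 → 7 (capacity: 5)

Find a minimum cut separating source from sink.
Min cut value = 16, edges: (2,7), (6,7)

Min cut value: 16
Partition: S = [0, 1, 2, 3, 4, 5, 6], T = [7]
Cut edges: (2,7), (6,7)

By max-flow min-cut theorem, max flow = min cut = 16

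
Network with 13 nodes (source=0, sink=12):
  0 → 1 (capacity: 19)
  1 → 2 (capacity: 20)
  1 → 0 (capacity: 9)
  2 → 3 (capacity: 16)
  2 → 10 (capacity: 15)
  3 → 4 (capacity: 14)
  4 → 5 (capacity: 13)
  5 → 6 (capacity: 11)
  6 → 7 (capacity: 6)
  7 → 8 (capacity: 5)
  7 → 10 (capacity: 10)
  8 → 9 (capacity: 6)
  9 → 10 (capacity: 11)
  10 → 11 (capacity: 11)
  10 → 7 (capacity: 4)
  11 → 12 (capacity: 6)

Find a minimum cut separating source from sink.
Min cut value = 6, edges: (11,12)

Min cut value: 6
Partition: S = [0, 1, 2, 3, 4, 5, 6, 7, 8, 9, 10, 11], T = [12]
Cut edges: (11,12)

By max-flow min-cut theorem, max flow = min cut = 6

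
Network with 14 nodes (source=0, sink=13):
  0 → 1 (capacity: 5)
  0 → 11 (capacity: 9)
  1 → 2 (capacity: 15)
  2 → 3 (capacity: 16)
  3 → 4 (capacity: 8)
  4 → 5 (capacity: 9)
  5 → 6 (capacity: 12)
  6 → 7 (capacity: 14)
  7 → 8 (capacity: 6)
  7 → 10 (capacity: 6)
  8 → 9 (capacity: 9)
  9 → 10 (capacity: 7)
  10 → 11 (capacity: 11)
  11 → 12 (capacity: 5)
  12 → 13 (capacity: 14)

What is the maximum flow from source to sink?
Maximum flow = 5

Max flow: 5

Flow assignment:
  0 → 1: 5/5
  1 → 2: 5/15
  2 → 3: 5/16
  3 → 4: 5/8
  4 → 5: 5/9
  5 → 6: 5/12
  6 → 7: 5/14
  7 → 10: 5/6
  10 → 11: 5/11
  11 → 12: 5/5
  12 → 13: 5/14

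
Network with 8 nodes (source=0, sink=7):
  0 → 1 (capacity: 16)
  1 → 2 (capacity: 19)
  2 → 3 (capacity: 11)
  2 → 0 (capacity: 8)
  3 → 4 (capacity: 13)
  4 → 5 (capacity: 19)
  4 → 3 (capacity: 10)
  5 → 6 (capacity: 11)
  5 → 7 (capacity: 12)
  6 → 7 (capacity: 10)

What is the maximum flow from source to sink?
Maximum flow = 11

Max flow: 11

Flow assignment:
  0 → 1: 11/16
  1 → 2: 11/19
  2 → 3: 11/11
  3 → 4: 11/13
  4 → 5: 11/19
  5 → 7: 11/12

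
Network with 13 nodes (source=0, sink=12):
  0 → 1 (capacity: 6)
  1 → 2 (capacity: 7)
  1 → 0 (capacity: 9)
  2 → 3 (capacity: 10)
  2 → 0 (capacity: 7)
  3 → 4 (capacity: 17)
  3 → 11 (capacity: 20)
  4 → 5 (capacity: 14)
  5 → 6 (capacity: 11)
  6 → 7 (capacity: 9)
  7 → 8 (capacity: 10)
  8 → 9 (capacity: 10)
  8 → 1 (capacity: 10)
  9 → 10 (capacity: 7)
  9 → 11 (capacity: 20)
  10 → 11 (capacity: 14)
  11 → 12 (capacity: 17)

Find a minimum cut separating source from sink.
Min cut value = 6, edges: (0,1)

Min cut value: 6
Partition: S = [0], T = [1, 2, 3, 4, 5, 6, 7, 8, 9, 10, 11, 12]
Cut edges: (0,1)

By max-flow min-cut theorem, max flow = min cut = 6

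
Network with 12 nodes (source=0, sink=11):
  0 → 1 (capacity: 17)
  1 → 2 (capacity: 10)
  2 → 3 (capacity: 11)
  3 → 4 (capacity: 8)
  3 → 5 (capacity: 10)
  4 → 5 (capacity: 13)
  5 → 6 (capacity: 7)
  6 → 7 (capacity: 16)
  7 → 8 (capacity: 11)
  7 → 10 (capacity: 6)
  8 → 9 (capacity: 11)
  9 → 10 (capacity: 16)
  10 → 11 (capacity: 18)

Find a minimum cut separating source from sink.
Min cut value = 7, edges: (5,6)

Min cut value: 7
Partition: S = [0, 1, 2, 3, 4, 5], T = [6, 7, 8, 9, 10, 11]
Cut edges: (5,6)

By max-flow min-cut theorem, max flow = min cut = 7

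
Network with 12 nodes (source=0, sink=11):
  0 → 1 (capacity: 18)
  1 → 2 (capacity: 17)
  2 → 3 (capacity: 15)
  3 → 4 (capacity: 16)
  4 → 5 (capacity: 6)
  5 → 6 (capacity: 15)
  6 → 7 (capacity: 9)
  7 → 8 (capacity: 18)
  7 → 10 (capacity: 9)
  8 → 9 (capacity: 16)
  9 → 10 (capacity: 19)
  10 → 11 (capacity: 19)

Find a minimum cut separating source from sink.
Min cut value = 6, edges: (4,5)

Min cut value: 6
Partition: S = [0, 1, 2, 3, 4], T = [5, 6, 7, 8, 9, 10, 11]
Cut edges: (4,5)

By max-flow min-cut theorem, max flow = min cut = 6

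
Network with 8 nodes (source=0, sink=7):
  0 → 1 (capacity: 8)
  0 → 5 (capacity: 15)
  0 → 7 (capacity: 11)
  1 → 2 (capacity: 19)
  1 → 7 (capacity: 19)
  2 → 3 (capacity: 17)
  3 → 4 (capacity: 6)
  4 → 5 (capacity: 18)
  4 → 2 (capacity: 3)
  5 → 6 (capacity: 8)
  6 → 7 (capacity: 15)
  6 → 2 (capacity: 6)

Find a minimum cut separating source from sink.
Min cut value = 27, edges: (0,1), (0,7), (5,6)

Min cut value: 27
Partition: S = [0, 2, 3, 4, 5], T = [1, 6, 7]
Cut edges: (0,1), (0,7), (5,6)

By max-flow min-cut theorem, max flow = min cut = 27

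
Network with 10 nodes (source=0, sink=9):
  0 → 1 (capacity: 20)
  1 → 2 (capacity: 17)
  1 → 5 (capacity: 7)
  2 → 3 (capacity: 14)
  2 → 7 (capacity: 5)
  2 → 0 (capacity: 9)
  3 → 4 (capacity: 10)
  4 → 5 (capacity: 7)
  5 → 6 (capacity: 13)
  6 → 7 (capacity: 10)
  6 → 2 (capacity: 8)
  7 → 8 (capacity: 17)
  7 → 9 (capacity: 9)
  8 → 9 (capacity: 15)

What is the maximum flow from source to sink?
Maximum flow = 15

Max flow: 15

Flow assignment:
  0 → 1: 19/20
  1 → 2: 13/17
  1 → 5: 6/7
  2 → 3: 7/14
  2 → 7: 5/5
  2 → 0: 4/9
  3 → 4: 7/10
  4 → 5: 7/7
  5 → 6: 13/13
  6 → 7: 10/10
  6 → 2: 3/8
  7 → 8: 6/17
  7 → 9: 9/9
  8 → 9: 6/15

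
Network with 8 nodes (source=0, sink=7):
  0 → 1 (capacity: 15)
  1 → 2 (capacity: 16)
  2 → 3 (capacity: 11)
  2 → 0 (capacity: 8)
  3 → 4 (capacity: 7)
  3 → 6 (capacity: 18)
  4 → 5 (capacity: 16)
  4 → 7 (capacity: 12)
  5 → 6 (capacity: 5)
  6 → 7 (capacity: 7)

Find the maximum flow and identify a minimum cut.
Max flow = 11, Min cut edges: (2,3)

Maximum flow: 11
Minimum cut: (2,3)
Partition: S = [0, 1, 2], T = [3, 4, 5, 6, 7]

Max-flow min-cut theorem verified: both equal 11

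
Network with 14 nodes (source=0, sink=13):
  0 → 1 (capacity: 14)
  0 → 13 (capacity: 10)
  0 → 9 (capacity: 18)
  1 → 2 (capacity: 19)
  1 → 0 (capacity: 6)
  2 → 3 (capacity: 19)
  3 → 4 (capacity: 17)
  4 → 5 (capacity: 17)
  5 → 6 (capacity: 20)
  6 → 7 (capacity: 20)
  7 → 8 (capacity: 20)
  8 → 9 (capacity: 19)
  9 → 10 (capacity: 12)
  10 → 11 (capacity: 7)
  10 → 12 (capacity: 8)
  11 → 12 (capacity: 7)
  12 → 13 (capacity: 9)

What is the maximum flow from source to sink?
Maximum flow = 19

Max flow: 19

Flow assignment:
  0 → 13: 10/10
  0 → 9: 9/18
  9 → 10: 9/12
  10 → 11: 1/7
  10 → 12: 8/8
  11 → 12: 1/7
  12 → 13: 9/9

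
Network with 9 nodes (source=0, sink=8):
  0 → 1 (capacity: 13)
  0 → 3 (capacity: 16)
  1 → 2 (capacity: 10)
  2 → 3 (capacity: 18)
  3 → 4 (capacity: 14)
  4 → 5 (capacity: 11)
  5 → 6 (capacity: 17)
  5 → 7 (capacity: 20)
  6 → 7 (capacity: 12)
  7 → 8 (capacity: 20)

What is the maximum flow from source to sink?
Maximum flow = 11

Max flow: 11

Flow assignment:
  0 → 1: 10/13
  0 → 3: 1/16
  1 → 2: 10/10
  2 → 3: 10/18
  3 → 4: 11/14
  4 → 5: 11/11
  5 → 7: 11/20
  7 → 8: 11/20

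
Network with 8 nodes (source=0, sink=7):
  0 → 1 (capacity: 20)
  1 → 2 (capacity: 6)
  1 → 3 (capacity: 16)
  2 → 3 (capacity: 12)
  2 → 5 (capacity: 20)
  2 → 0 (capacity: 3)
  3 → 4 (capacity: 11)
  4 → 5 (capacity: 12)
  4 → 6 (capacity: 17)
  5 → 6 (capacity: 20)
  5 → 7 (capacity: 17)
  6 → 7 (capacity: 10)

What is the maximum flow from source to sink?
Maximum flow = 17

Max flow: 17

Flow assignment:
  0 → 1: 17/20
  1 → 2: 6/6
  1 → 3: 11/16
  2 → 5: 6/20
  3 → 4: 11/11
  4 → 5: 11/12
  5 → 7: 17/17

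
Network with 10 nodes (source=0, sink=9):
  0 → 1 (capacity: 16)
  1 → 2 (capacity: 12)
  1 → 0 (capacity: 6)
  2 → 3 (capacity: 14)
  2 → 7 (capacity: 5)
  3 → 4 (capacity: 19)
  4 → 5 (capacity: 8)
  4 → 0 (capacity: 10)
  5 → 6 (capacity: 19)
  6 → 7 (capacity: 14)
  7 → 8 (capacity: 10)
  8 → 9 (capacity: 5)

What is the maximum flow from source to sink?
Maximum flow = 5

Max flow: 5

Flow assignment:
  0 → 1: 7/16
  1 → 2: 7/12
  2 → 3: 7/14
  3 → 4: 7/19
  4 → 5: 5/8
  4 → 0: 2/10
  5 → 6: 5/19
  6 → 7: 5/14
  7 → 8: 5/10
  8 → 9: 5/5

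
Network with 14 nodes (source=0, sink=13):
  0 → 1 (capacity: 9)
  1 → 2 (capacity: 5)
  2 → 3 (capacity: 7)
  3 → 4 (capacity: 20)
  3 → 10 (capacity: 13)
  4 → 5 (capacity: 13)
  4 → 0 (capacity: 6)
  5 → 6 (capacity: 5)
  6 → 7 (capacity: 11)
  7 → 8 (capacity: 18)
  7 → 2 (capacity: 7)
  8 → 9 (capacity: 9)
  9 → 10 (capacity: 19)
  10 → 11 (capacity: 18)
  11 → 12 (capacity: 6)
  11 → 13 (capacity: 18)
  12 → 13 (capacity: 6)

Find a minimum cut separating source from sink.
Min cut value = 5, edges: (1,2)

Min cut value: 5
Partition: S = [0, 1], T = [2, 3, 4, 5, 6, 7, 8, 9, 10, 11, 12, 13]
Cut edges: (1,2)

By max-flow min-cut theorem, max flow = min cut = 5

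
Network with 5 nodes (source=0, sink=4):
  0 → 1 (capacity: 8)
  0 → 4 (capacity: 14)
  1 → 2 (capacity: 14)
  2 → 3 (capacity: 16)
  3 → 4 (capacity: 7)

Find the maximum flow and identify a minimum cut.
Max flow = 21, Min cut edges: (0,4), (3,4)

Maximum flow: 21
Minimum cut: (0,4), (3,4)
Partition: S = [0, 1, 2, 3], T = [4]

Max-flow min-cut theorem verified: both equal 21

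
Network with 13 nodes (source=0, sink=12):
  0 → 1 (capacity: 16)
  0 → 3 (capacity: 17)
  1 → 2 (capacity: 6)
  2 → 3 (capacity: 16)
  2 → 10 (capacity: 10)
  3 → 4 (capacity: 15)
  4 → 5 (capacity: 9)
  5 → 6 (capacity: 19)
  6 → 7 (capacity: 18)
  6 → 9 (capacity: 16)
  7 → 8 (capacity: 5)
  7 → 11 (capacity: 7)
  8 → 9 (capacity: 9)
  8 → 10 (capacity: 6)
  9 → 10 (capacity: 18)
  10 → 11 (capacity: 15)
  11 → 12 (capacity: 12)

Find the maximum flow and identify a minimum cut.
Max flow = 12, Min cut edges: (11,12)

Maximum flow: 12
Minimum cut: (11,12)
Partition: S = [0, 1, 2, 3, 4, 5, 6, 7, 8, 9, 10, 11], T = [12]

Max-flow min-cut theorem verified: both equal 12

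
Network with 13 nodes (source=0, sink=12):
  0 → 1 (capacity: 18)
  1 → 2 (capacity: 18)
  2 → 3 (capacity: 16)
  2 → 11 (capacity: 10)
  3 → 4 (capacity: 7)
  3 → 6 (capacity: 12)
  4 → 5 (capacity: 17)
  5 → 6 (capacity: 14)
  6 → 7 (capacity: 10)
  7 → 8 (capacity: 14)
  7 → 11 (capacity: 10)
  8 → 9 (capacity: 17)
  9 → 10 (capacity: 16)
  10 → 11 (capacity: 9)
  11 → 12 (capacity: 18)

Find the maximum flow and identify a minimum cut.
Max flow = 18, Min cut edges: (11,12)

Maximum flow: 18
Minimum cut: (11,12)
Partition: S = [0, 1, 2, 3, 4, 5, 6, 7, 8, 9, 10, 11], T = [12]

Max-flow min-cut theorem verified: both equal 18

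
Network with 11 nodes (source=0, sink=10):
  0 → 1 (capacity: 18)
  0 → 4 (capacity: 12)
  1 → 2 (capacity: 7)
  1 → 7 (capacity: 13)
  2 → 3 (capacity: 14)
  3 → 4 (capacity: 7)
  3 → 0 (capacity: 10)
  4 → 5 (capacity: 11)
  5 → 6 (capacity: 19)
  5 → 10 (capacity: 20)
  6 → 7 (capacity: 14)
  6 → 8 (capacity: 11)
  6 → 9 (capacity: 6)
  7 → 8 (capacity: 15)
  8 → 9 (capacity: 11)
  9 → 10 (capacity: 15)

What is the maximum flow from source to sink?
Maximum flow = 22

Max flow: 22

Flow assignment:
  0 → 1: 18/18
  0 → 4: 11/12
  1 → 2: 7/7
  1 → 7: 11/13
  2 → 3: 7/14
  3 → 0: 7/10
  4 → 5: 11/11
  5 → 10: 11/20
  7 → 8: 11/15
  8 → 9: 11/11
  9 → 10: 11/15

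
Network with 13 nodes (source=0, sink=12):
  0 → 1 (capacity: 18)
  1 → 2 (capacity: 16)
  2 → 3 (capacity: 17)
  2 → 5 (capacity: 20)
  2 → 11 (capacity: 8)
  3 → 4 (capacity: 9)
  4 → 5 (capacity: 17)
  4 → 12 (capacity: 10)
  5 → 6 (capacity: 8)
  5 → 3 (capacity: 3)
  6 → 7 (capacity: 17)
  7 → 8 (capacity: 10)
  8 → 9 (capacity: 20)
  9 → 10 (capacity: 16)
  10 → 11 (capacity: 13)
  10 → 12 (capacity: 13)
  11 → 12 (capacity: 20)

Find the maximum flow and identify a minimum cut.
Max flow = 16, Min cut edges: (1,2)

Maximum flow: 16
Minimum cut: (1,2)
Partition: S = [0, 1], T = [2, 3, 4, 5, 6, 7, 8, 9, 10, 11, 12]

Max-flow min-cut theorem verified: both equal 16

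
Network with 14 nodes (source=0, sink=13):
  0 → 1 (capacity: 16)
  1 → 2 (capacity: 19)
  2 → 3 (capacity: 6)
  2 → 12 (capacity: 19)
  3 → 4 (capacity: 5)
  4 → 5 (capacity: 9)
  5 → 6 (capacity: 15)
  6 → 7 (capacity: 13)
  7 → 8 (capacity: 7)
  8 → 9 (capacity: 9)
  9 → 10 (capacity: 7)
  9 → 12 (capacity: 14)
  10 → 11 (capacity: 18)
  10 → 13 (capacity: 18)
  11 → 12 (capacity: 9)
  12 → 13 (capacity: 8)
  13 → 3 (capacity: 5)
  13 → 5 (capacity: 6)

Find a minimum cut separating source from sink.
Min cut value = 13, edges: (3,4), (12,13)

Min cut value: 13
Partition: S = [0, 1, 2, 3, 11, 12], T = [4, 5, 6, 7, 8, 9, 10, 13]
Cut edges: (3,4), (12,13)

By max-flow min-cut theorem, max flow = min cut = 13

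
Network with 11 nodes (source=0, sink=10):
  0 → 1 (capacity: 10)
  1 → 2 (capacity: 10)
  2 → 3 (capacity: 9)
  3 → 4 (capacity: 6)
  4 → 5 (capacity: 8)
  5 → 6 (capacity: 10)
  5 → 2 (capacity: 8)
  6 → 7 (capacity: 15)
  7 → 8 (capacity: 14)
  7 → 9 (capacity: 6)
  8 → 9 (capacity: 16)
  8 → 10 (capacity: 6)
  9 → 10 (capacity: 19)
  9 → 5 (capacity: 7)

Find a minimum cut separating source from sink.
Min cut value = 6, edges: (3,4)

Min cut value: 6
Partition: S = [0, 1, 2, 3], T = [4, 5, 6, 7, 8, 9, 10]
Cut edges: (3,4)

By max-flow min-cut theorem, max flow = min cut = 6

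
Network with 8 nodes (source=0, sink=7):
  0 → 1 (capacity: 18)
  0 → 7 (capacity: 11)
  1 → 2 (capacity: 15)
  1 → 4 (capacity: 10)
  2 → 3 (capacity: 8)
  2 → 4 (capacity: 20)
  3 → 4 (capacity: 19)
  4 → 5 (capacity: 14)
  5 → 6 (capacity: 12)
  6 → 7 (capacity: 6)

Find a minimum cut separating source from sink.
Min cut value = 17, edges: (0,7), (6,7)

Min cut value: 17
Partition: S = [0, 1, 2, 3, 4, 5, 6], T = [7]
Cut edges: (0,7), (6,7)

By max-flow min-cut theorem, max flow = min cut = 17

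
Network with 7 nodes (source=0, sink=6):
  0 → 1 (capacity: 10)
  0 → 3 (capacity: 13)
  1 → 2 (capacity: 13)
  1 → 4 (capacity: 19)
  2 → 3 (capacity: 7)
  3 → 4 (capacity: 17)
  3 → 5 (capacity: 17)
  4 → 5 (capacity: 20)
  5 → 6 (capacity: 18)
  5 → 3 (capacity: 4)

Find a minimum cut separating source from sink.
Min cut value = 18, edges: (5,6)

Min cut value: 18
Partition: S = [0, 1, 2, 3, 4, 5], T = [6]
Cut edges: (5,6)

By max-flow min-cut theorem, max flow = min cut = 18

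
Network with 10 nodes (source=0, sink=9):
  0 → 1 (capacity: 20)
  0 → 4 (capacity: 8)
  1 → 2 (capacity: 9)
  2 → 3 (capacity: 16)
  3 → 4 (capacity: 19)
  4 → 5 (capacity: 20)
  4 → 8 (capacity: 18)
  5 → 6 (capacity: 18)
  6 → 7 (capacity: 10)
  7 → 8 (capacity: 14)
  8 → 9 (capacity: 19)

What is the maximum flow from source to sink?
Maximum flow = 17

Max flow: 17

Flow assignment:
  0 → 1: 9/20
  0 → 4: 8/8
  1 → 2: 9/9
  2 → 3: 9/16
  3 → 4: 9/19
  4 → 8: 17/18
  8 → 9: 17/19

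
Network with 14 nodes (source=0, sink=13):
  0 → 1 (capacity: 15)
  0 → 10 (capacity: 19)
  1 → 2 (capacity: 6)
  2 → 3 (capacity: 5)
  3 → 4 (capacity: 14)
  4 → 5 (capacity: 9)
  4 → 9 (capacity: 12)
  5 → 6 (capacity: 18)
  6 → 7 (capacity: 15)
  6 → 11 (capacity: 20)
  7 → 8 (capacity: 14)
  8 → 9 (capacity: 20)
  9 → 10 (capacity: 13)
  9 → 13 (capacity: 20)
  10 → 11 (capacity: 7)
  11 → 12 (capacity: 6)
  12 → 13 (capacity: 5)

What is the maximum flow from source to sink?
Maximum flow = 10

Max flow: 10

Flow assignment:
  0 → 1: 5/15
  0 → 10: 5/19
  1 → 2: 5/6
  2 → 3: 5/5
  3 → 4: 5/14
  4 → 9: 5/12
  9 → 13: 5/20
  10 → 11: 5/7
  11 → 12: 5/6
  12 → 13: 5/5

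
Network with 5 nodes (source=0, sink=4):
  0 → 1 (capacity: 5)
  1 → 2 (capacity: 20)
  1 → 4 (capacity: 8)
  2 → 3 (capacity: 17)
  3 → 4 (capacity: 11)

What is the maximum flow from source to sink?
Maximum flow = 5

Max flow: 5

Flow assignment:
  0 → 1: 5/5
  1 → 4: 5/8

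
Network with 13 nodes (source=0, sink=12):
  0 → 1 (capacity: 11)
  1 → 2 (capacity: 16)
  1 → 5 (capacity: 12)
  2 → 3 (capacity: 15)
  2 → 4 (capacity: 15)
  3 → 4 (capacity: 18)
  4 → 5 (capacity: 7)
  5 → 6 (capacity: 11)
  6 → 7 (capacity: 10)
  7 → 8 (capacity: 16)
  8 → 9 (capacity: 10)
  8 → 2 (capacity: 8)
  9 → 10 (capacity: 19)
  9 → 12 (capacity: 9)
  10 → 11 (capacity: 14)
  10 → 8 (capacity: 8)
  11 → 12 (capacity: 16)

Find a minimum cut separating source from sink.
Min cut value = 10, edges: (8,9)

Min cut value: 10
Partition: S = [0, 1, 2, 3, 4, 5, 6, 7, 8], T = [9, 10, 11, 12]
Cut edges: (8,9)

By max-flow min-cut theorem, max flow = min cut = 10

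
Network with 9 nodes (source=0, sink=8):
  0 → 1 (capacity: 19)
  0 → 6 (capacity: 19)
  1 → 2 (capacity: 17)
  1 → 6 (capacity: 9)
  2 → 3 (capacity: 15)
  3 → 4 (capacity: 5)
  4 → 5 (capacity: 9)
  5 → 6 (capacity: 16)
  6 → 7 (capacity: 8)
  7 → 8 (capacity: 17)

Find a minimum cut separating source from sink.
Min cut value = 8, edges: (6,7)

Min cut value: 8
Partition: S = [0, 1, 2, 3, 4, 5, 6], T = [7, 8]
Cut edges: (6,7)

By max-flow min-cut theorem, max flow = min cut = 8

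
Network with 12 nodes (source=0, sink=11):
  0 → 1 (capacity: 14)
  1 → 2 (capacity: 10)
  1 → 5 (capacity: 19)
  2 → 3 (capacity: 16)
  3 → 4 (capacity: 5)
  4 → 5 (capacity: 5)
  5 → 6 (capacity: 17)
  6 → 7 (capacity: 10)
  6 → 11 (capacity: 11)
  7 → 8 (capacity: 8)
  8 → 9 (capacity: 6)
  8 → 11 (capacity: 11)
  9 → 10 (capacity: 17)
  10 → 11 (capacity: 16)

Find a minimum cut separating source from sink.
Min cut value = 14, edges: (0,1)

Min cut value: 14
Partition: S = [0], T = [1, 2, 3, 4, 5, 6, 7, 8, 9, 10, 11]
Cut edges: (0,1)

By max-flow min-cut theorem, max flow = min cut = 14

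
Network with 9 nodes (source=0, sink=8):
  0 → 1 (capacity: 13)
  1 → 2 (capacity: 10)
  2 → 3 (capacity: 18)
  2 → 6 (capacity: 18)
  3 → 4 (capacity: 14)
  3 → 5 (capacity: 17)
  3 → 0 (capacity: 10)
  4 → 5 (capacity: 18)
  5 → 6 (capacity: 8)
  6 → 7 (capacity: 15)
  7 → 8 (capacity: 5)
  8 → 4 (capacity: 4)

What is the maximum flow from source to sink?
Maximum flow = 5

Max flow: 5

Flow assignment:
  0 → 1: 5/13
  1 → 2: 5/10
  2 → 6: 5/18
  6 → 7: 5/15
  7 → 8: 5/5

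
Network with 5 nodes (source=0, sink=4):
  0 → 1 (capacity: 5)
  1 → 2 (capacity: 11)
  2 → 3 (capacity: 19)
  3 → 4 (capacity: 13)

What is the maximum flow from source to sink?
Maximum flow = 5

Max flow: 5

Flow assignment:
  0 → 1: 5/5
  1 → 2: 5/11
  2 → 3: 5/19
  3 → 4: 5/13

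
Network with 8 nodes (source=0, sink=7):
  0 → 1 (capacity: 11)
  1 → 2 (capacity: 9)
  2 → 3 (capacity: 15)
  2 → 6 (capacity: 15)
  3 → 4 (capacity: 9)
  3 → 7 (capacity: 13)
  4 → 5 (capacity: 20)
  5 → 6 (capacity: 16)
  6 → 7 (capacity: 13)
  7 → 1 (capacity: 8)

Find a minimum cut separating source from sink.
Min cut value = 9, edges: (1,2)

Min cut value: 9
Partition: S = [0, 1], T = [2, 3, 4, 5, 6, 7]
Cut edges: (1,2)

By max-flow min-cut theorem, max flow = min cut = 9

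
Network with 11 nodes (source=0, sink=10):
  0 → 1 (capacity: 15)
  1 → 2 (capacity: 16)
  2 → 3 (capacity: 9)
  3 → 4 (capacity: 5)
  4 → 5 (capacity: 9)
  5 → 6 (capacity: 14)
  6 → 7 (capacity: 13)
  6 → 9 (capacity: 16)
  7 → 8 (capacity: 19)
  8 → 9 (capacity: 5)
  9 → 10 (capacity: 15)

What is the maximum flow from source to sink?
Maximum flow = 5

Max flow: 5

Flow assignment:
  0 → 1: 5/15
  1 → 2: 5/16
  2 → 3: 5/9
  3 → 4: 5/5
  4 → 5: 5/9
  5 → 6: 5/14
  6 → 9: 5/16
  9 → 10: 5/15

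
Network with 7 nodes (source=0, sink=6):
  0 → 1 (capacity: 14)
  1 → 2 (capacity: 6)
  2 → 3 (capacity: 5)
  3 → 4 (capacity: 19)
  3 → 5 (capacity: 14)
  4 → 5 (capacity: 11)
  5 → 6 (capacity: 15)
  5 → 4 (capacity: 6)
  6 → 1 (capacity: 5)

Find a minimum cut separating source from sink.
Min cut value = 5, edges: (2,3)

Min cut value: 5
Partition: S = [0, 1, 2], T = [3, 4, 5, 6]
Cut edges: (2,3)

By max-flow min-cut theorem, max flow = min cut = 5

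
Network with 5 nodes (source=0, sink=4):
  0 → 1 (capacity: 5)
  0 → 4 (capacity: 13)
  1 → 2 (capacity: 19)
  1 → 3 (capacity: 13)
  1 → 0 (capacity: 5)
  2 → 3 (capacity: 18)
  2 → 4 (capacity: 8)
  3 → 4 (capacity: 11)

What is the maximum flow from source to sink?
Maximum flow = 18

Max flow: 18

Flow assignment:
  0 → 1: 5/5
  0 → 4: 13/13
  1 → 2: 5/19
  2 → 4: 5/8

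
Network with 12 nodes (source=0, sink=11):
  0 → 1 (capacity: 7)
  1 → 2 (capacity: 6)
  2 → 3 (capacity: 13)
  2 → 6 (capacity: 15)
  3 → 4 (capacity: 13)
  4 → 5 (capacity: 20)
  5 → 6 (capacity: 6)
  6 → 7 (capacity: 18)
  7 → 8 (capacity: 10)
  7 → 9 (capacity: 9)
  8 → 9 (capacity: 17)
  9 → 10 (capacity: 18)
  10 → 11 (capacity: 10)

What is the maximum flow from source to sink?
Maximum flow = 6

Max flow: 6

Flow assignment:
  0 → 1: 6/7
  1 → 2: 6/6
  2 → 6: 6/15
  6 → 7: 6/18
  7 → 9: 6/9
  9 → 10: 6/18
  10 → 11: 6/10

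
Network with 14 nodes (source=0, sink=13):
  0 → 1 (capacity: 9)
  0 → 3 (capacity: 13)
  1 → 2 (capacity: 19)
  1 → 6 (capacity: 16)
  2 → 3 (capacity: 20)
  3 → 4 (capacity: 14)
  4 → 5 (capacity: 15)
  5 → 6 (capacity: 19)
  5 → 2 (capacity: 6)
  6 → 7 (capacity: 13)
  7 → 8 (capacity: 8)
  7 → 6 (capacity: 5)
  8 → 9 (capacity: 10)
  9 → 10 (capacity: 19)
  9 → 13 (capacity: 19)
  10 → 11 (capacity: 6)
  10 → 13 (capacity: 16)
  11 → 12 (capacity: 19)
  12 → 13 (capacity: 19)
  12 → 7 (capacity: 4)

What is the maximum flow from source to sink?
Maximum flow = 8

Max flow: 8

Flow assignment:
  0 → 3: 8/13
  2 → 3: 5/20
  3 → 4: 13/14
  4 → 5: 13/15
  5 → 6: 8/19
  5 → 2: 5/6
  6 → 7: 8/13
  7 → 8: 8/8
  8 → 9: 8/10
  9 → 13: 8/19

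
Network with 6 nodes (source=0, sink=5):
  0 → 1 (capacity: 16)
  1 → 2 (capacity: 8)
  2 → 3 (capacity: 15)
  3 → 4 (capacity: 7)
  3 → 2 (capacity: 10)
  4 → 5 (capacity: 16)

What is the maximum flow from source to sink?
Maximum flow = 7

Max flow: 7

Flow assignment:
  0 → 1: 7/16
  1 → 2: 7/8
  2 → 3: 7/15
  3 → 4: 7/7
  4 → 5: 7/16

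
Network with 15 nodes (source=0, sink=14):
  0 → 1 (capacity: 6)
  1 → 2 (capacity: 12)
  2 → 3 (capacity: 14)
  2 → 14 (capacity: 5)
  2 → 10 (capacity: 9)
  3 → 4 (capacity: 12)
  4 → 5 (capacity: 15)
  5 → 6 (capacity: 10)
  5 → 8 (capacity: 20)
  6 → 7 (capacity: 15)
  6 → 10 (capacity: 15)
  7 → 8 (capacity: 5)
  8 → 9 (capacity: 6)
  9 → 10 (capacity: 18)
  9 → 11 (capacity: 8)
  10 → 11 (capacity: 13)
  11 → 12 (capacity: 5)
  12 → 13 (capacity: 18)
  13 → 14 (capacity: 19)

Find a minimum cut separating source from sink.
Min cut value = 6, edges: (0,1)

Min cut value: 6
Partition: S = [0], T = [1, 2, 3, 4, 5, 6, 7, 8, 9, 10, 11, 12, 13, 14]
Cut edges: (0,1)

By max-flow min-cut theorem, max flow = min cut = 6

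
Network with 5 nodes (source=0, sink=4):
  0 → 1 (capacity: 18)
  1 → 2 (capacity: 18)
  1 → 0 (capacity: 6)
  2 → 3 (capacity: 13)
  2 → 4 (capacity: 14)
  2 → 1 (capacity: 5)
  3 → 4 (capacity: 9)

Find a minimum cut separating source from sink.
Min cut value = 18, edges: (1,2)

Min cut value: 18
Partition: S = [0, 1], T = [2, 3, 4]
Cut edges: (1,2)

By max-flow min-cut theorem, max flow = min cut = 18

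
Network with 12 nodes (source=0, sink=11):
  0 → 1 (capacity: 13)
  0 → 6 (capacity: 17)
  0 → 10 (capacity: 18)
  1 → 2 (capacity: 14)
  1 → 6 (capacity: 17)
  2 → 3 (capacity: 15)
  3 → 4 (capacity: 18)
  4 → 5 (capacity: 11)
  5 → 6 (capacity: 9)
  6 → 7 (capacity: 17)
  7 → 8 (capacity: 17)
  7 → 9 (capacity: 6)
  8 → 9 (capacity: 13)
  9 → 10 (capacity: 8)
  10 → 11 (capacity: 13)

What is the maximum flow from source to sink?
Maximum flow = 13

Max flow: 13

Flow assignment:
  0 → 6: 8/17
  0 → 10: 5/18
  6 → 7: 8/17
  7 → 8: 2/17
  7 → 9: 6/6
  8 → 9: 2/13
  9 → 10: 8/8
  10 → 11: 13/13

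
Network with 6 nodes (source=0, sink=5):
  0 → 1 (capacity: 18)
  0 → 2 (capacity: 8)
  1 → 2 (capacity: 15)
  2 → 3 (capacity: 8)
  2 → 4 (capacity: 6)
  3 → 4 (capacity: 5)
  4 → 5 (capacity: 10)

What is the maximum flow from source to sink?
Maximum flow = 10

Max flow: 10

Flow assignment:
  0 → 1: 10/18
  1 → 2: 10/15
  2 → 3: 5/8
  2 → 4: 5/6
  3 → 4: 5/5
  4 → 5: 10/10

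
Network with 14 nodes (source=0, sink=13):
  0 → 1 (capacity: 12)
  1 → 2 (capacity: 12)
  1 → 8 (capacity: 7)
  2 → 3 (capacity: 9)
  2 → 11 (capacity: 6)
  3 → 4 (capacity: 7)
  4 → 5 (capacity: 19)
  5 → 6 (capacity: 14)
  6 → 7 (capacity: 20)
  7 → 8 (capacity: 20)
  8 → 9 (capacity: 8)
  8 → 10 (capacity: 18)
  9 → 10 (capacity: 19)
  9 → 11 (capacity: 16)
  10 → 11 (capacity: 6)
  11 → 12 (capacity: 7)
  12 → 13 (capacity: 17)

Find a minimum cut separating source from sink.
Min cut value = 7, edges: (11,12)

Min cut value: 7
Partition: S = [0, 1, 2, 3, 4, 5, 6, 7, 8, 9, 10, 11], T = [12, 13]
Cut edges: (11,12)

By max-flow min-cut theorem, max flow = min cut = 7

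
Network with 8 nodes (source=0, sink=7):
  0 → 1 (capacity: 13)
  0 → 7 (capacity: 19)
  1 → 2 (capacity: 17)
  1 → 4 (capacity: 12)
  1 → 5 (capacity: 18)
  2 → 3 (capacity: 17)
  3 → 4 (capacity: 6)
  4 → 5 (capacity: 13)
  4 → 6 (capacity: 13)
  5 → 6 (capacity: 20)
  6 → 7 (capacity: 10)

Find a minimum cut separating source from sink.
Min cut value = 29, edges: (0,7), (6,7)

Min cut value: 29
Partition: S = [0, 1, 2, 3, 4, 5, 6], T = [7]
Cut edges: (0,7), (6,7)

By max-flow min-cut theorem, max flow = min cut = 29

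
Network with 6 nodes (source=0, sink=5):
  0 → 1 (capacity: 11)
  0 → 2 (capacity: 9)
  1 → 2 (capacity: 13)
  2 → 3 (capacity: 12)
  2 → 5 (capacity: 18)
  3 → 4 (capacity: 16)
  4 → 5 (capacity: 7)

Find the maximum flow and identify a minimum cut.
Max flow = 20, Min cut edges: (0,1), (0,2)

Maximum flow: 20
Minimum cut: (0,1), (0,2)
Partition: S = [0], T = [1, 2, 3, 4, 5]

Max-flow min-cut theorem verified: both equal 20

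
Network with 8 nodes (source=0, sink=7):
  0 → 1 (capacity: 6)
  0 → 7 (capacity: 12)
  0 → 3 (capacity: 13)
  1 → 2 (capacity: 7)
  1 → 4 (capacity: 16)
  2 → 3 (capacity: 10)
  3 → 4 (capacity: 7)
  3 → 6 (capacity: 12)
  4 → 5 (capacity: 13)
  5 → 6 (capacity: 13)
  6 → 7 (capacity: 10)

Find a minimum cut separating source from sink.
Min cut value = 22, edges: (0,7), (6,7)

Min cut value: 22
Partition: S = [0, 1, 2, 3, 4, 5, 6], T = [7]
Cut edges: (0,7), (6,7)

By max-flow min-cut theorem, max flow = min cut = 22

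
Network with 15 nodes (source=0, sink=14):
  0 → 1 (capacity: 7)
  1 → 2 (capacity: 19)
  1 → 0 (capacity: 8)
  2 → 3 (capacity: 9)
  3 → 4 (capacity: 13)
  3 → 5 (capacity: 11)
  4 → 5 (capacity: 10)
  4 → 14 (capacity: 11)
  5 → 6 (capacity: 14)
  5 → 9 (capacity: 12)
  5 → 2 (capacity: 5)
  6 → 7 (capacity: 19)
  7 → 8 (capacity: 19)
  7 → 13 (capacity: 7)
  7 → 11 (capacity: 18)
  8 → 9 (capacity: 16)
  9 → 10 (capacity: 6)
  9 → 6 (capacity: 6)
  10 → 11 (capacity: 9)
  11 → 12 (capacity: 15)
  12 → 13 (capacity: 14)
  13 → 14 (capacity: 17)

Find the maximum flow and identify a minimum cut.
Max flow = 7, Min cut edges: (0,1)

Maximum flow: 7
Minimum cut: (0,1)
Partition: S = [0], T = [1, 2, 3, 4, 5, 6, 7, 8, 9, 10, 11, 12, 13, 14]

Max-flow min-cut theorem verified: both equal 7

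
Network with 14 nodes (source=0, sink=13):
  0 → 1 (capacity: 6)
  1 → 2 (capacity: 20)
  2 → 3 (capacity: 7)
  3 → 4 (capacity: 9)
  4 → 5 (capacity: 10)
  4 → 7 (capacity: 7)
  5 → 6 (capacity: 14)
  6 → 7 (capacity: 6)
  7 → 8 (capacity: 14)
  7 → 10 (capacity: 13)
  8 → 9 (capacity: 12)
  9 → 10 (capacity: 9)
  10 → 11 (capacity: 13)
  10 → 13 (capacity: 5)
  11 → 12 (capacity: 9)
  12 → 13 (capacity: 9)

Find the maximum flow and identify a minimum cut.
Max flow = 6, Min cut edges: (0,1)

Maximum flow: 6
Minimum cut: (0,1)
Partition: S = [0], T = [1, 2, 3, 4, 5, 6, 7, 8, 9, 10, 11, 12, 13]

Max-flow min-cut theorem verified: both equal 6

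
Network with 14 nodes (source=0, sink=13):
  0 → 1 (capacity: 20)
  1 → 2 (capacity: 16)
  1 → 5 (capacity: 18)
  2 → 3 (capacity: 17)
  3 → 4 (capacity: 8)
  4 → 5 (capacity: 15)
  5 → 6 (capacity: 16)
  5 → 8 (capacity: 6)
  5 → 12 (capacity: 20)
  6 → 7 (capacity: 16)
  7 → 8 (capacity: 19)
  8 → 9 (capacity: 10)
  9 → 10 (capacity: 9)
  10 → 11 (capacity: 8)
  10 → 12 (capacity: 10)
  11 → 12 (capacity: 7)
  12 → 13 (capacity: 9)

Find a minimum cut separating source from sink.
Min cut value = 9, edges: (12,13)

Min cut value: 9
Partition: S = [0, 1, 2, 3, 4, 5, 6, 7, 8, 9, 10, 11, 12], T = [13]
Cut edges: (12,13)

By max-flow min-cut theorem, max flow = min cut = 9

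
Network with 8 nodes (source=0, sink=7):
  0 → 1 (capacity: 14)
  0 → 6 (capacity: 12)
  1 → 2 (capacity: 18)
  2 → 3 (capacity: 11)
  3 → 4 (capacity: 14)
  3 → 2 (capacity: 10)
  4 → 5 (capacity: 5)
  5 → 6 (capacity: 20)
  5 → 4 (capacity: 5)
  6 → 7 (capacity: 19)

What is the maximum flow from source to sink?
Maximum flow = 17

Max flow: 17

Flow assignment:
  0 → 1: 5/14
  0 → 6: 12/12
  1 → 2: 5/18
  2 → 3: 5/11
  3 → 4: 5/14
  4 → 5: 5/5
  5 → 6: 5/20
  6 → 7: 17/19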